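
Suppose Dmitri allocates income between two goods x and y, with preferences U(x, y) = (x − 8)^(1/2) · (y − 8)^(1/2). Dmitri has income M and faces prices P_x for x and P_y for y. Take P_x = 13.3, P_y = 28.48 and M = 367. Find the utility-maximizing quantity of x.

x* = 9.2316

This is Cobb-Douglas in (x−8, y−8): tangency gives 0.5·P_y·(y−8) = 0.5·P_x·(x−8).
After buying the subsistence bundle (8, 8), a share 0.5 of the remaining income goes to x: x* = 8 + 0.5·(M − 8P_x − 8P_y)/P_x.
Discretionary income = 367 − 8·13.3 − 8·28.48 = 32.76; x* = 8 + 0.5·32.76/13.3 = 9.2316.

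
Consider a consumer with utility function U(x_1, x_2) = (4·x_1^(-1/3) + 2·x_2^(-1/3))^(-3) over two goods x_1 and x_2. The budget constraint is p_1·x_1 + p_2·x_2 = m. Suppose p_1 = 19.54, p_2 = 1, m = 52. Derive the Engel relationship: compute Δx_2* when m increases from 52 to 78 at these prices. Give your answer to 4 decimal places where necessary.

Δx_2* = 5.732

From the CES first-order condition, 2·(x_2/x_1)^(4/3) = p_1/p_2.
Solve for the ratio: x_2/x_1 = [(1/2)·p_1/p_2]^(0.75).
Substitute x_2 = (x_2/x_1)·x_1 into the budget: x_1* = m/(p_1 + p_2·(x_2/x_1)).
Numerically x_2/x_1 = 5.526128, so x_1* = 52/(19.54 + 1·5.526128) = 2.0745 and x_2* = 5.526128·2.0745 = 11.464.
At m' = 78: x_2* = 17.196. Change: 17.196 − 11.464 = 5.732.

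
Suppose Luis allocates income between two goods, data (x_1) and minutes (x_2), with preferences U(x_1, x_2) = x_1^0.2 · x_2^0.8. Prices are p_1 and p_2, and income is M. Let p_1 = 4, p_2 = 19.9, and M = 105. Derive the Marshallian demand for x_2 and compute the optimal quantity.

The MRS is (1/4)·x_2/x_1. Set MRS = p_1/p_2.
So 0.2·p_2·x_2 = 0.8·p_1·x_1; combined with the budget, a share 0.2 of income goes to x_1.
Demand: x_1*(p_1,p_2,M) = 0.2·M/p_1 and x_2* = 0.8·M/p_2.
At p_1=4, p_2=19.9, M=105: x_2* = 0.8·105/19.9 = 4.2211.

x_2* = 4.2211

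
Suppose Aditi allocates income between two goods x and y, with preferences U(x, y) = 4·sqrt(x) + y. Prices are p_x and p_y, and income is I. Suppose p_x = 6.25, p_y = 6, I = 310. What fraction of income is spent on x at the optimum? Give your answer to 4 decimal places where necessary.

share on x = 0.0743

Solve: √x = 2·p_y/p_x, so x*(p_x,p_y) = (2·p_y/p_x)², and y* = (I − p_x·x*)/p_y.
Plugging in: x* = (2·6/6.25)² = 3.6864, y* = 47.8267.
Expenditure on x: 6.25·3.6864 = 23.04; share = 0.0743.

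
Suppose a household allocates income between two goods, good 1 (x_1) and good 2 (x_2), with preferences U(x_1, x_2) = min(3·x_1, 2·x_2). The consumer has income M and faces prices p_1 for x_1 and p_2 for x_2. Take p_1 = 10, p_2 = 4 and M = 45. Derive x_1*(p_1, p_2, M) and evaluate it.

x_1* = 2.8125

With perfect complements, no substitution: consume in ratio x_1:x_2 = 2:3.
Budget: p_1·x_1 + p_2·(3/2)·x_1 = M, so (2·p_1 + 3·p_2)·x_1 = 2·M.
Demand: x_1*(p_1,p_2,M) = 2·M/(2·p_1 + 3·p_2), x_2* = 3·M/(2·p_1 + 3·p_2).
Here 2·10 + 3·4 = 32, giving x_1* = 2.8125.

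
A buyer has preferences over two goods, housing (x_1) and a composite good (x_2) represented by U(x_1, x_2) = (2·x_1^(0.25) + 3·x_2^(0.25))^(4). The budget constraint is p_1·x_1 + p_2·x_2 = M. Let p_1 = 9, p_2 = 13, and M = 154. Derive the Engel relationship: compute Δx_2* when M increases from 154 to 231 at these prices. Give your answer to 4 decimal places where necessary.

MU_x_1 ∝ 2·x_1^(-0.75), MU_x_2 ∝ 3·x_2^(-0.75), so MRS = (2/3)·(x_2/x_1)^(0.75) = p_1/p_2.
Solve for the ratio: x_2/x_1 = [(3/2)·p_1/p_2]^(4/3).
With the ratio pinned down, the budget gives x_1* = M/(p_1 + p_2·(x_2/x_1)) and x_2* = (x_2/x_1)·x_1*.
Numerically x_2/x_1 = 1.051608, so x_1* = 154/(9 + 13·1.051608) = 6.7928 and x_2* = 1.051608·6.7928 = 7.1434.
At M' = 231: x_2* = 10.7151. Change: 10.7151 − 7.1434 = 3.5717.

Δx_2* = 3.5717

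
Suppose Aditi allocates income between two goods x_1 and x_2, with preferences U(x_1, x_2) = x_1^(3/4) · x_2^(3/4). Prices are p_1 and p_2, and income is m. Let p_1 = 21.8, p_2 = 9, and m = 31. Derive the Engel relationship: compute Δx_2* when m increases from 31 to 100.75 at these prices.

MU_x_1/MU_x_2 = (0.75·x_2)/(0.75·x_1); tangency sets this equal to p_1/p_2.
So 0.75·p_2·x_2 = 0.75·p_1·x_1; combined with the budget, a share 0.5 of income goes to x_1.
Demand: x_1*(p_1,p_2,m) = 0.5·m/p_1 and x_2* = 0.5·m/p_2.
At p_1=21.8, p_2=9, m=31: x_2* = 0.5·31/9 = 1.7222.
At m' = 100.75: x_2* = 5.5972. Change: 5.5972 − 1.7222 = 3.875.

Δx_2* = 3.875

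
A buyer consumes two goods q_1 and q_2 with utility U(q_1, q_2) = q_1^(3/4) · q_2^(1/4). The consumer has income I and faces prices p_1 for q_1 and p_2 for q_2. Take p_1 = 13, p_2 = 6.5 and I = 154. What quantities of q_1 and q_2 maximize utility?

q_1* = 8.8846, q_2* = 5.9231

MU_q_1/MU_q_2 = (0.75·q_2)/(0.25·q_1); tangency sets this equal to p_1/p_2.
So 0.75·p_2·q_2 = 0.25·p_1·q_1; combined with the budget, a share 0.75 of income goes to q_1.
Demand: q_1*(p_1,p_2,I) = 0.75·I/p_1 and q_2* = 0.25·I/p_2.
At p_1=13, p_2=6.5, I=154: q_1* = 0.75·154/13 = 8.8846, q_2* = 5.9231.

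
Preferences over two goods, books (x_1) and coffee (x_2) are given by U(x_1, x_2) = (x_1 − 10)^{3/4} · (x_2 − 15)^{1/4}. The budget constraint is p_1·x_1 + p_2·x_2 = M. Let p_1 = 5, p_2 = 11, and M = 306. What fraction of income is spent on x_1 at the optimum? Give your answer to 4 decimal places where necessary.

share on x_1 = 0.3864

Substituting into the budget: x_1* = 10 + 0.75·(M − 10·p_1 − 15·p_2)/p_1, and x_2* = 15 + 0.25·(…)/p_2.
Discretionary income = 306 − 10·5 − 15·11 = 91; x_1* = 10 + 0.75·91/5 = 23.65; x_2* = 15 + 0.25·91/11 = 17.0682.
Expenditure on x_1: 5·23.65 = 118.25; share = 0.3864.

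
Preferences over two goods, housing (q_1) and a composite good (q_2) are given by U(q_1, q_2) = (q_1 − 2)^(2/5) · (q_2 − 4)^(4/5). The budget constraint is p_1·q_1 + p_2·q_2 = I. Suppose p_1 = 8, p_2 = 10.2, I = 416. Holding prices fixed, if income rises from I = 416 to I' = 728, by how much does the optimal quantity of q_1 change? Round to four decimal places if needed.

This is Cobb-Douglas in (q_1−2, q_2−4): tangency gives 0.4·p_2·(q_2−4) = 0.8·p_1·(q_1−2).
Substituting into the budget: q_1* = 2 + 1/3·(I − 2·p_1 − 4·p_2)/p_1, and q_2* = 4 + 2/3·(…)/p_2.
Discretionary income = 416 − 2·8 − 4·10.2 = 359.2; q_1* = 2 + 1/3·359.2/8 = 16.9667.
At I' = 728: q_1* = 29.9667. Change: 29.9667 − 16.9667 = 13.

Δq_1* = 13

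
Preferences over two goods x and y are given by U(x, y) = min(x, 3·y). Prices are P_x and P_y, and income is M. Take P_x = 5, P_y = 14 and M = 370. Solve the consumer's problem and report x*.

Demand: x*(P_x,P_y,M) = 3·M/(3·P_x + P_y), y* = M/(3·P_x + P_y).
Here 3·5 + 14 = 29, giving x* = 38.2759.

x* = 38.2759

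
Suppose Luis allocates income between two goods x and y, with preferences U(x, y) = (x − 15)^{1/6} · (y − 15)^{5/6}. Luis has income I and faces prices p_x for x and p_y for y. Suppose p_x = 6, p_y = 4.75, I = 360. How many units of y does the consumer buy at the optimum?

Let x' = x−15, y' = y−15. MRS = (1/5)·y'/x' = p_x/p_y.
Substituting into the budget: x* = 15 + 1/6·(I − 15·p_x − 15·p_y)/p_x, and y* = 15 + 5/6·(…)/p_y.
Discretionary income = 360 − 15·6 − 15·4.75 = 198.75; y* = 15 + 5/6·198.75/4.75 = 49.8684.

y* = 49.8684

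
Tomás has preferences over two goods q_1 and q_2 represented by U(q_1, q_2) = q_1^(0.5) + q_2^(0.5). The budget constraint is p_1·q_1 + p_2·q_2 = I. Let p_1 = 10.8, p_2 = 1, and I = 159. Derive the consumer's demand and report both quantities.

q_1* = 1.2476, q_2* = 145.5254

MU_q_1 ∝ q_1^(-0.5), MU_q_2 ∝ q_2^(-0.5), so MRS = (q_2/q_1)^(0.5) = p_1/p_2.
Solve for the ratio: q_2/q_1 = [p_1/p_2]^(2).
With the ratio pinned down, the budget gives q_1* = I/(p_1 + p_2·(q_2/q_1)) and q_2* = (q_2/q_1)·q_1*.
Numerically q_2/q_1 = 116.64, so q_1* = 159/(10.8 + 1·116.64) = 1.2476 and q_2* = 116.64·1.2476 = 145.5254.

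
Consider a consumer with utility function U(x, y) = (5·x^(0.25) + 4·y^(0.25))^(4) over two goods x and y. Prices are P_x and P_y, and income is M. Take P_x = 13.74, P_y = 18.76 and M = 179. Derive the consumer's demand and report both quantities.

MRS = MU_x/MU_y = (5/4)·(y/x)^(0.75). Set equal to P_x/P_y.
Solve for the ratio: y/x = [(4/5)·P_x/P_y]^(4/3).
With the ratio pinned down, the budget gives x* = M/(P_x + P_y·(y/x)) and y* = (y/x)·x*.
Numerically y/x = 0.490296, so x* = 179/(13.74 + 18.76·0.490296) = 7.8037 and y* = 0.490296·7.8037 = 3.8261.

x* = 7.8037, y* = 3.8261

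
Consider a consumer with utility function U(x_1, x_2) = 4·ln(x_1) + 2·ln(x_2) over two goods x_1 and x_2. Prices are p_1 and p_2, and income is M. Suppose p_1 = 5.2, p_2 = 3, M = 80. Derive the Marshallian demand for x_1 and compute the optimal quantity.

Demand: x_1*(p_1,p_2,M) = 2/3·M/p_1 and x_2* = 1/3·M/p_2.
At p_1=5.2, p_2=3, M=80: x_1* = 2/3·80/5.2 = 10.2564.

x_1* = 10.2564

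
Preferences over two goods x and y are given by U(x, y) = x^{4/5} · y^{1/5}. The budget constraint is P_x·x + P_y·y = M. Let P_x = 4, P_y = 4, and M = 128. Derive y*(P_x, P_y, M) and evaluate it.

y* = 6.4

The MRS is 4·y/x. Set MRS = P_x/P_y.
Rearranging, P_y·y = (1/4)·P_x·x. Substituting into the budget gives P_x·x·(1 + (1/4)) = M.
Demand: x*(P_x,P_y,M) = 0.8·M/P_x and y* = 0.2·M/P_y.
At P_x=4, P_y=4, M=128: y* = 0.2·128/4 = 6.4.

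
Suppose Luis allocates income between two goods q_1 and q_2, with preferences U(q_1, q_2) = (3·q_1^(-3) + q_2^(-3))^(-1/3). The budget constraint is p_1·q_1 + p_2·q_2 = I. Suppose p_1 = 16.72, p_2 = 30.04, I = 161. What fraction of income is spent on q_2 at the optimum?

share on q_2 = 0.5411

From the CES first-order condition, 3·(q_2/q_1)^(4) = p_1/p_2.
Solve for the ratio: q_2/q_1 = [(1/3)·p_1/p_2]^(0.25).
With the ratio pinned down, the budget gives q_1* = I/(p_1 + p_2·(q_2/q_1)) and q_2* = (q_2/q_1)·q_1*.
Numerically q_2/q_1 = 0.656302, so q_1* = 161/(16.72 + 30.04·0.656302) = 4.4188 and q_2* = 0.656302·4.4188 = 2.9001.
Expenditure on q_2: 30.04·2.9001 = 87.1178; share = 0.5411.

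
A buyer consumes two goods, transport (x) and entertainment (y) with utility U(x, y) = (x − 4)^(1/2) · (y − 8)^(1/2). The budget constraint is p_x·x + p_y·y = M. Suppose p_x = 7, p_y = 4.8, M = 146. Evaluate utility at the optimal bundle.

V = 6.8662

This is Cobb-Douglas in (x−4, y−8): tangency gives 0.5·p_y·(y−8) = 0.5·p_x·(x−4).
After buying the subsistence bundle (4, 8), a share 0.5 of the remaining income goes to x: x* = 4 + 0.5·(M − 4p_x − 8p_y)/p_x.
Discretionary income = 146 − 4·7 − 8·4.8 = 79.6; x* = 4 + 0.5·79.6/7 = 9.6857; y* = 8 + 0.5·79.6/4.8 = 16.2917.
Utility at the optimum: U(9.6857, 16.2917) = 6.8662.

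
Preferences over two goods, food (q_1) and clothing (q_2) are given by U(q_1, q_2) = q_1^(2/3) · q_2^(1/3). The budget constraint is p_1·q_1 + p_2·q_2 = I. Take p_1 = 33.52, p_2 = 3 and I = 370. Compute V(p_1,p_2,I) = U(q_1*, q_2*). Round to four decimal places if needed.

V = 13.0574

The MRS is 2·q_2/q_1. Set MRS = p_1/p_2.
So 2/3·p_2·q_2 = 1/3·p_1·q_1; combined with the budget, a share 2/3 of income goes to q_1.
Demand: q_1*(p_1,p_2,I) = 2/3·I/p_1 and q_2* = 1/3·I/p_2.
At p_1=33.52, p_2=3, I=370: q_1* = 2/3·370/33.52 = 7.3588, q_2* = 41.1111.
Utility at the optimum: U(7.3588, 41.1111) = 13.0574.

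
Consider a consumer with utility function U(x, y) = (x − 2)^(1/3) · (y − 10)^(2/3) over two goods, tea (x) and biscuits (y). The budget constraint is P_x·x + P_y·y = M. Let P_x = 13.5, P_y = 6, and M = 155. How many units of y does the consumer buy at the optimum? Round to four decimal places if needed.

Let x' = x−2, y' = y−10. MRS = (1/2)·y'/x' = P_x/P_y.
After buying the subsistence bundle (2, 10), a share 1/3 of the remaining income goes to x: x* = 2 + 1/3·(M − 2P_x − 10P_y)/P_x.
Discretionary income = 155 − 2·13.5 − 10·6 = 68; y* = 10 + 2/3·68/6 = 17.5556.

y* = 17.5556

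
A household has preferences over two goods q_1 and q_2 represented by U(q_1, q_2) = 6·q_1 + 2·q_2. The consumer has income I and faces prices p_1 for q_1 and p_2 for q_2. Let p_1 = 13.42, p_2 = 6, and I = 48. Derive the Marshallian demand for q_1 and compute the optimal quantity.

Perfect substitutes: compare marginal utility per dollar. 6/p_1 vs 2/p_2 → 0.4471 vs 0.3333.
q_1 gives more utility per dollar, so spend all income on q_1: q_1* = I/p_1, q_2* = 0.
Numerically: q_1* = 3.5768, q_2* = 0.

q_1* = 3.5768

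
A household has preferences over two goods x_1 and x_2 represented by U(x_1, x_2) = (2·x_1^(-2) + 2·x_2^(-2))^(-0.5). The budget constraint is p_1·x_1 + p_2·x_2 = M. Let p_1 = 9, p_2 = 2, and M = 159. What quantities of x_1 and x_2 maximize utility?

x_1* = 12.9248, x_2* = 21.3384

From the CES first-order condition, (x_2/x_1)^(3) = p_1/p_2.
Hence x_2/x_1 = (p_1/p_2)^(1/(3)), i.e. raised to the 1/3 power.
Substitute x_2 = (x_2/x_1)·x_1 into the budget: x_1* = M/(p_1 + p_2·(x_2/x_1)).
Numerically x_2/x_1 = 1.650964, so x_1* = 159/(9 + 2·1.650964) = 12.9248 and x_2* = 1.650964·12.9248 = 21.3384.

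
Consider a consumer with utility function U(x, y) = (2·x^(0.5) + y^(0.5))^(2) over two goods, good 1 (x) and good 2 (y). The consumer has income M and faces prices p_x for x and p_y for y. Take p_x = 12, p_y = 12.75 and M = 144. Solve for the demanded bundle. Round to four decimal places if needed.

x* = 9.7143, y* = 2.1513

MRS = MU_x/MU_y = 2·(y/x)^(0.5). Set equal to p_x/p_y.
Hence y/x = ((1/2)·p_x/p_y)^(1/(0.5)), i.e. raised to the 2 power.
With the ratio pinned down, the budget gives x* = M/(p_x + p_y·(y/x)) and y* = (y/x)·x*.
Numerically y/x = 0.221453, so x* = 144/(12 + 12.75·0.221453) = 9.7143 and y* = 0.221453·9.7143 = 2.1513.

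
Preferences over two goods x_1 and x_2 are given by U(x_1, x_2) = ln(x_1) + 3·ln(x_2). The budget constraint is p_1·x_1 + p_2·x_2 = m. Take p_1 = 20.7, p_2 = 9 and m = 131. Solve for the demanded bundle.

The MRS is (1/3)·x_2/x_1. Set MRS = p_1/p_2.
Rearranging, p_2·x_2 = 3·p_1·x_1. Substituting into the budget gives p_1·x_1·(1 + 3) = m.
Demand: x_1*(p_1,p_2,m) = 0.25·m/p_1 and x_2* = 0.75·m/p_2.
At p_1=20.7, p_2=9, m=131: x_1* = 0.25·131/20.7 = 1.5821, x_2* = 10.9167.

x_1* = 1.5821, x_2* = 10.9167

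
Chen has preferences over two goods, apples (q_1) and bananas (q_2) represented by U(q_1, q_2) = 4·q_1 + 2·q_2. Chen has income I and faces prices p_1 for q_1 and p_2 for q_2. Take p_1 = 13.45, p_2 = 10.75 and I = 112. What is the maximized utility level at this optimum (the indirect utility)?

V = 33.3086

Perfect substitutes: compare marginal utility per dollar. 4/p_1 vs 2/p_2 → 0.2974 vs 0.186.
q_1 gives more utility per dollar, so spend all income on q_1: q_1* = I/p_1, q_2* = 0.
Numerically: q_1* = 8.3271, q_2* = 0.
Utility at the optimum: U(8.3271, 0) = 33.3086.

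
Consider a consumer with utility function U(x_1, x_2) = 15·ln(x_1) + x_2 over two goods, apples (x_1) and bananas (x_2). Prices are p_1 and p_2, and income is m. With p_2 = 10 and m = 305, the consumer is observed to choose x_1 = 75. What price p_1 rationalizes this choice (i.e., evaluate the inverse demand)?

p_1 = 2

Set MRS = p_1/p_2: (15/x_1)/1 = p_1/p_2.
So x_1*(p_1,p_2) = 15·p_2/p_1, independent of income; and x_2* = (m − 15·p_2)/p_2.
Set x_1* = 75 in the demand function and solve for p_1: p_1 = 2.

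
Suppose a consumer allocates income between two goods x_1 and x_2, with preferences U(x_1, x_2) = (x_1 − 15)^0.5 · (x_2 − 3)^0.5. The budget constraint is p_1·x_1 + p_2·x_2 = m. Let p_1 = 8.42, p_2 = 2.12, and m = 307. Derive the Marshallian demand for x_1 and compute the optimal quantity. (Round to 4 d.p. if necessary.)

MRS = (x_2−3)/(x_1−15). Tangency with p_1/p_2 gives x_2−3 = (p_1/p_2)·(x_1−15).
After buying the subsistence bundle (15, 3), a share 0.5 of the remaining income goes to x_1: x_1* = 15 + 0.5·(m − 15p_1 − 3p_2)/p_1.
Discretionary income = 307 − 15·8.42 − 3·2.12 = 174.34; x_1* = 15 + 0.5·174.34/8.42 = 25.3527.

x_1* = 25.3527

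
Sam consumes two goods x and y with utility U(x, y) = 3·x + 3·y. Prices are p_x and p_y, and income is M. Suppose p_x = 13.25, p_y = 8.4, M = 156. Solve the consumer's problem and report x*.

Perfect substitutes: compare marginal utility per dollar. 3/p_x vs 3/p_y → 0.2264 vs 0.3571.
y gives more utility per dollar, so spend all income on y: y* = M/p_y, x* = 0.
Numerically: x* = 0, y* = 18.5714.

x* = 0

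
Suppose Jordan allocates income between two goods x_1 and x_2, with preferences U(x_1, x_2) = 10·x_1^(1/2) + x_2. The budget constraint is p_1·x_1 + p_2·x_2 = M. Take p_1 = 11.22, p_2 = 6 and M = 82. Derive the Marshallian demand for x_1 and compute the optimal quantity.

x_1* = 7.1492

MU_x_1 = 5/√x_1, MU_x_2 = 1. Tangency: 5/√x_1 = p_1/p_2.
Thus x_1* = (5·p_2/p_1)² — independent of M — with the rest of income spent on x_2.
Plugging in: x_1* = (5·6/11.22)² = 7.1492.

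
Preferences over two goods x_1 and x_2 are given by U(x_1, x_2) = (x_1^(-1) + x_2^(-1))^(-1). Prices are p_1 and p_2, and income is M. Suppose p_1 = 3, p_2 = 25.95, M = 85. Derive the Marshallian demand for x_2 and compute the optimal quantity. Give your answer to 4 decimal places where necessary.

From the CES first-order condition, (x_2/x_1)^(2) = p_1/p_2.
Solve for the ratio: x_2/x_1 = [p_1/p_2]^(0.5).
Substitute x_2 = (x_2/x_1)·x_1 into the budget: x_1* = M/(p_1 + p_2·(x_2/x_1)).
Numerically x_2/x_1 = 0.34001, so x_1* = 85/(3 + 25.95·0.34001) = 7.1892 and x_2* = 0.34001·7.1892 = 2.4444.

x_2* = 2.4444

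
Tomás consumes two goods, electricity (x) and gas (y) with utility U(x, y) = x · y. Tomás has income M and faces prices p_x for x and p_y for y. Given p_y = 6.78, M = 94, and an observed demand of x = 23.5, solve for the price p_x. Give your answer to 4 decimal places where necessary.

Tangency: MRS = y/x = p_x/p_y.
So p_y·y = p_x·x; combined with the budget, a share 0.5 of income goes to x.
Demand: x*(p_x,p_y,M) = 0.5·M/p_x and y* = 0.5·M/p_y.
Set x* = 23.5 in the demand function and solve for p_x: p_x = 2.

p_x = 2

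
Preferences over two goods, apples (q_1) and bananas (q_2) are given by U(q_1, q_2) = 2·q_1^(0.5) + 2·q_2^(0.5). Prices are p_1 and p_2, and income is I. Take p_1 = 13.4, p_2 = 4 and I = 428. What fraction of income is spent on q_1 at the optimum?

share on q_1 = 0.2299

Numerically q_2/q_1 = 11.2225, so q_1* = 428/(13.4 + 4·11.2225) = 7.3426 and q_2* = 11.2225·7.3426 = 82.4023.
Expenditure on q_1: 13.4·7.3426 = 98.3908; share = 0.2299.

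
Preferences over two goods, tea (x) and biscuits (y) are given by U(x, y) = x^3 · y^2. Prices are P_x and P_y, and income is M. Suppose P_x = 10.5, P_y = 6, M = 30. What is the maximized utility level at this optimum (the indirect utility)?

V = 20.1516

At P_x=10.5, P_y=6, M=30: x* = 0.6·30/10.5 = 1.7143, y* = 2.
Utility at the optimum: U(1.7143, 2) = 20.1516.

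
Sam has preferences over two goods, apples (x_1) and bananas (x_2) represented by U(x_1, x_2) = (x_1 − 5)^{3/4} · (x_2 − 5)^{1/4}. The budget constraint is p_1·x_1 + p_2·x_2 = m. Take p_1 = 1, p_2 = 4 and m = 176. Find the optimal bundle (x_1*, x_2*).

MRS = 3·(x_2−5)/(x_1−5). Tangency with p_1/p_2 gives x_2−5 = (1/3)·(p_1/p_2)·(x_1−5).
After buying the subsistence bundle (5, 5), a share 0.75 of the remaining income goes to x_1: x_1* = 5 + 0.75·(m − 5p_1 − 5p_2)/p_1.
Discretionary income = 176 − 5·1 − 5·4 = 151; x_1* = 5 + 0.75·151/1 = 118.25; x_2* = 5 + 0.25·151/4 = 14.4375.

x_1* = 118.25, x_2* = 14.4375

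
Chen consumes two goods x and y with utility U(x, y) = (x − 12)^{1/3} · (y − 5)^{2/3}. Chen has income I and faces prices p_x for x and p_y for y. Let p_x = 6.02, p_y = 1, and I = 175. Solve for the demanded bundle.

This is Cobb-Douglas in (x−12, y−5): tangency gives 1/3·p_y·(y−5) = 2/3·p_x·(x−12).
Substituting into the budget: x* = 12 + 1/3·(I − 12·p_x − 5·p_y)/p_x, and y* = 5 + 2/3·(…)/p_y.
Discretionary income = 175 − 12·6.02 − 5·1 = 97.76; x* = 12 + 1/3·97.76/6.02 = 17.4131; y* = 5 + 2/3·97.76/1 = 70.1733.

x* = 17.4131, y* = 70.1733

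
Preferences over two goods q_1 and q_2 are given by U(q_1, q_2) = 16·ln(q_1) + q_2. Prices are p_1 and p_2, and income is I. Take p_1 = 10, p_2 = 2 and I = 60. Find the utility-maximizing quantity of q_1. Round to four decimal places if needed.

q_1* = 3.2

Set MRS = p_1/p_2: (16/q_1)/1 = p_1/p_2.
So q_1*(p_1,p_2) = 16·p_2/p_1, independent of income; and q_2* = (I − 16·p_2)/p_2.
At the given prices: q_1* = 16·2/10 = 3.2.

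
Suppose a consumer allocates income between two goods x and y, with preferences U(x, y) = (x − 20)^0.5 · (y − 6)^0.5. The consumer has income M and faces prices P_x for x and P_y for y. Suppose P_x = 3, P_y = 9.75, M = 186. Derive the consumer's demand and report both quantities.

x* = 31.25, y* = 9.4615

Let x' = x−20, y' = y−6. MRS = y'/x' = P_x/P_y.
After buying the subsistence bundle (20, 6), a share 0.5 of the remaining income goes to x: x* = 20 + 0.5·(M − 20P_x − 6P_y)/P_x.
Discretionary income = 186 − 20·3 − 6·9.75 = 67.5; x* = 20 + 0.5·67.5/3 = 31.25; y* = 6 + 0.5·67.5/9.75 = 9.4615.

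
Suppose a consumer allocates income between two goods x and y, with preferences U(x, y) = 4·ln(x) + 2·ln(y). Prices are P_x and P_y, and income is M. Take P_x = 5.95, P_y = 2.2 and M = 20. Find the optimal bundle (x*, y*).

The MRS is 2·y/x. Set MRS = P_x/P_y.
So 4·P_y·y = 2·P_x·x; combined with the budget, a share 2/3 of income goes to x.
Demand: x*(P_x,P_y,M) = 2/3·M/P_x and y* = 1/3·M/P_y.
At P_x=5.95, P_y=2.2, M=20: x* = 2/3·20/5.95 = 2.2409, y* = 3.0303.

x* = 2.2409, y* = 3.0303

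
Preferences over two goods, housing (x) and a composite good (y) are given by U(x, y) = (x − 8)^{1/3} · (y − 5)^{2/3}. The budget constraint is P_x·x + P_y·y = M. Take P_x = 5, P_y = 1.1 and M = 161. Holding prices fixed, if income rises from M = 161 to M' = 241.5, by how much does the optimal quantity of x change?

Substituting into the budget: x* = 8 + 1/3·(M − 8·P_x − 5·P_y)/P_x, and y* = 5 + 2/3·(…)/P_y.
Discretionary income = 161 − 8·5 − 5·1.1 = 115.5; x* = 8 + 1/3·115.5/5 = 15.7.
At M' = 241.5: x* = 21.0667. Change: 21.0667 − 15.7 = 5.3667.

Δx* = 5.3667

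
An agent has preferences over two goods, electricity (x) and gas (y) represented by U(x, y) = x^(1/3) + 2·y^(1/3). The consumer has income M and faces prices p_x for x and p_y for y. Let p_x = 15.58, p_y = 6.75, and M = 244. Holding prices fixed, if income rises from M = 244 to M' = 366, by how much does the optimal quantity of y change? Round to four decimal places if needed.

From the CES first-order condition, (1/2)·(y/x)^(2/3) = p_x/p_y.
Hence y/x = (2·p_x/p_y)^(1/(2/3)), i.e. raised to the 1.5 power.
With the ratio pinned down, the budget gives x* = M/(p_x + p_y·(y/x)) and y* = (y/x)·x*.
Numerically y/x = 9.918375, so x* = 244/(15.58 + 6.75·9.918375) = 2.9565 and y* = 9.918375·2.9565 = 29.324.
At M' = 366: y* = 43.986. Change: 43.986 − 29.324 = 14.662.

Δy* = 14.662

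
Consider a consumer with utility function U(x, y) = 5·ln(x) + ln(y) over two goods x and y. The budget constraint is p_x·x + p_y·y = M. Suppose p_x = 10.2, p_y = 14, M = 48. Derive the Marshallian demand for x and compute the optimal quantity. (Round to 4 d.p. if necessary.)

x* = 3.9216

Demand: x*(p_x,p_y,M) = 5/6·M/p_x and y* = 1/6·M/p_y.
At p_x=10.2, p_y=14, M=48: x* = 5/6·48/10.2 = 3.9216.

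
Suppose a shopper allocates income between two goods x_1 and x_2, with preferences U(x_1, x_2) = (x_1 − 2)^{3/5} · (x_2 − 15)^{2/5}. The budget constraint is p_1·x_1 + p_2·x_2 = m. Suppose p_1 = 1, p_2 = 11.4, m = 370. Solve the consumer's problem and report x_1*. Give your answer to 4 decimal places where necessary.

MRS = (3/2)·(x_2−15)/(x_1−2). Tangency with p_1/p_2 gives x_2−15 = (2/3)·(p_1/p_2)·(x_1−2).
Substituting into the budget: x_1* = 2 + 0.6·(m − 2·p_1 − 15·p_2)/p_1, and x_2* = 15 + 0.4·(…)/p_2.
Discretionary income = 370 − 2·1 − 15·11.4 = 197; x_1* = 2 + 0.6·197/1 = 120.2.

x_1* = 120.2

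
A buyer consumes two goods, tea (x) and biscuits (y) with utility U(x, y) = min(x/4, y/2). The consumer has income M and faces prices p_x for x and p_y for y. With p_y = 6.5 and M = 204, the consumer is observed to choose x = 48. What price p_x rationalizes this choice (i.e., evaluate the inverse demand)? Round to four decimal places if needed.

p_x = 1

Leontief preferences: the optimum is at the kink where x/4 = y/2, i.e. y = (1/2)·x.
Budget: p_x·x + p_y·(1/2)·x = M, so (4·p_x + 2·p_y)·x = 4·M.
Demand: x*(p_x,p_y,M) = 4·M/(4·p_x + 2·p_y), y* = 2·M/(4·p_x + 2·p_y).
Set x* = 48 in the demand function and solve for p_x: p_x = 1.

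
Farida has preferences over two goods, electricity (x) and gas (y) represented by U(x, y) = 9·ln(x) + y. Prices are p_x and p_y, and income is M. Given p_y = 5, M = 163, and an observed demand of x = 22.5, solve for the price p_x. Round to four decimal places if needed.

Set MRS = p_x/p_y: (9/x)/1 = p_x/p_y.
So x*(p_x,p_y) = 9·p_y/p_x, independent of income; and y* = (M − 9·p_y)/p_y.
Set x* = 22.5 in the demand function and solve for p_x: p_x = 2.

p_x = 2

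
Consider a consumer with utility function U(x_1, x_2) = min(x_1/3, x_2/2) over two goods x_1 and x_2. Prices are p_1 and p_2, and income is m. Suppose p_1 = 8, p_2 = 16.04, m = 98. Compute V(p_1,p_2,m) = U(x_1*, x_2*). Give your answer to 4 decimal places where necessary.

V = 1.7475

With perfect complements, no substitution: consume in ratio x_1:x_2 = 3:2.
Budget: p_1·x_1 + p_2·(2/3)·x_1 = m, so (3·p_1 + 2·p_2)·x_1 = 3·m.
Demand: x_1*(p_1,p_2,m) = 3·m/(3·p_1 + 2·p_2), x_2* = 2·m/(3·p_1 + 2·p_2).
Here 3·8 + 2·16.04 = 56.08, giving x_1* = 5.2425 and x_2* = 3.495.
Utility at the optimum: U(5.2425, 3.495) = 1.7475.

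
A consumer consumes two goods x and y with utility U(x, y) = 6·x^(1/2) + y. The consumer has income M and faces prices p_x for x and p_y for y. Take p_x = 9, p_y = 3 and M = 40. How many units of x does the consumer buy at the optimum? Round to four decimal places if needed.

Solve: √x = 3·p_y/p_x, so x*(p_x,p_y) = (3·p_y/p_x)², and y* = (M − p_x·x*)/p_y.
Plugging in: x* = (3·3/9)² = 1.

x* = 1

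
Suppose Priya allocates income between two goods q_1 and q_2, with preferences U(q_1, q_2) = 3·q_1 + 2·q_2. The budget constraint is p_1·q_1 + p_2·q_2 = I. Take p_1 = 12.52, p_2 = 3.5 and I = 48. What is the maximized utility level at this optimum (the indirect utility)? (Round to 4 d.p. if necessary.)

Perfect substitutes: compare marginal utility per dollar. 3/p_1 vs 2/p_2 → 0.2396 vs 0.5714.
q_2 gives more utility per dollar, so spend all income on q_2: q_2* = I/p_2, q_1* = 0.
Numerically: q_1* = 0, q_2* = 13.7143.
Utility at the optimum: U(0, 13.7143) = 27.4286.

V = 27.4286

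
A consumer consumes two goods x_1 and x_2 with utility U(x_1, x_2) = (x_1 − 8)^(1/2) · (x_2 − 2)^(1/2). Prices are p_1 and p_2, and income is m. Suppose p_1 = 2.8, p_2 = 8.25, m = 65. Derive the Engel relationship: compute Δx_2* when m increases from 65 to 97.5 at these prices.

This is Cobb-Douglas in (x_1−8, x_2−2): tangency gives 0.5·p_2·(x_2−2) = 0.5·p_1·(x_1−8).
After buying the subsistence bundle (8, 2), a share 0.5 of the remaining income goes to x_1: x_1* = 8 + 0.5·(m − 8p_1 − 2p_2)/p_1.
Discretionary income = 65 − 8·2.8 − 2·8.25 = 26.1; x_2* = 2 + 0.5·26.1/8.25 = 3.5818.
At m' = 97.5: x_2* = 5.5515. Change: 5.5515 − 3.5818 = 1.9697.

Δx_2* = 1.9697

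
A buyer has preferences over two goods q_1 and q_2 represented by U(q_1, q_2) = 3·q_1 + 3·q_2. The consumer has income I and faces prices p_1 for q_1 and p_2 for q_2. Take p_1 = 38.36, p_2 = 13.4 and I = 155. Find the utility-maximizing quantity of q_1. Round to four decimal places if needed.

q_1* = 0

Linear utility — the consumer picks whichever good has higher MU/price: 3/38.36 = 0.0782 vs 3/13.4 = 0.2239.
q_2 gives more utility per dollar, so spend all income on q_2: q_2* = I/p_2, q_1* = 0.
Numerically: q_1* = 0, q_2* = 11.5672.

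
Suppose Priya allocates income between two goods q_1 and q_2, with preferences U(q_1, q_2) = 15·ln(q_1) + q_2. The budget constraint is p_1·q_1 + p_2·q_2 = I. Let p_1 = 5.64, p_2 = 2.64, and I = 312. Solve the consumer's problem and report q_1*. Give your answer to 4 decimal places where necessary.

MU_q_1 = 15/q_1, MU_q_2 = 1. Tangency: 15/q_1 = p_1/p_2.
So q_1*(p_1,p_2) = 15·p_2/p_1, independent of income; and q_2* = (I − 15·p_2)/p_2.
At the given prices: q_1* = 15·2.64/5.64 = 7.0213.

q_1* = 7.0213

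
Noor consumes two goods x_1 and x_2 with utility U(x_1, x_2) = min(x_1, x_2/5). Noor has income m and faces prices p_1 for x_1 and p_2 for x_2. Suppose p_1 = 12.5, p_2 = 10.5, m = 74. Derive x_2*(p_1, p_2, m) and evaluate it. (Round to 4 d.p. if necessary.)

x_2* = 5.6923

With perfect complements, no substitution: consume in ratio x_1:x_2 = 1:5.
Budget: p_1·x_1 + p_2·5·x_1 = m, so (p_1 + 5·p_2)·x_1 = m.
Demand: x_1*(p_1,p_2,m) = m/(p_1 + 5·p_2), x_2* = 5·m/(p_1 + 5·p_2).
Here 12.5 + 5·10.5 = 65, giving x_2* = 5.6923.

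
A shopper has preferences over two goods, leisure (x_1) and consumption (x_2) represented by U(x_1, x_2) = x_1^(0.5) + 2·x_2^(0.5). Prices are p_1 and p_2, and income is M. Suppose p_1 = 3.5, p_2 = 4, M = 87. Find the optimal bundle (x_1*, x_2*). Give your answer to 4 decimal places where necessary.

MRS = MU_x_1/MU_x_2 = (1/2)·(x_2/x_1)^(0.5). Set equal to p_1/p_2.
Solve for the ratio: x_2/x_1 = [2·p_1/p_2]^(2).
With the ratio pinned down, the budget gives x_1* = M/(p_1 + p_2·(x_2/x_1)) and x_2* = (x_2/x_1)·x_1*.
Numerically x_2/x_1 = 3.0625, so x_1* = 87/(3.5 + 4·3.0625) = 5.5238 and x_2* = 3.0625·5.5238 = 16.9167.

x_1* = 5.5238, x_2* = 16.9167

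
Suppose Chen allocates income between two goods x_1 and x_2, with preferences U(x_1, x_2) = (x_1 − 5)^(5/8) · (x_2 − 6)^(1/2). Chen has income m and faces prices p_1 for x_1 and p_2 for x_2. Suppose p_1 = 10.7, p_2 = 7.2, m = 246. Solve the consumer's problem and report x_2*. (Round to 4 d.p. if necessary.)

x_2* = 15.216

This is Cobb-Douglas in (x_1−5, x_2−6): tangency gives 0.625·p_2·(x_2−6) = 0.5·p_1·(x_1−5).
After buying the subsistence bundle (5, 6), a share 5/9 of the remaining income goes to x_1: x_1* = 5 + 5/9·(m − 5p_1 − 6p_2)/p_1.
Discretionary income = 246 − 5·10.7 − 6·7.2 = 149.3; x_2* = 6 + 4/9·149.3/7.2 = 15.216.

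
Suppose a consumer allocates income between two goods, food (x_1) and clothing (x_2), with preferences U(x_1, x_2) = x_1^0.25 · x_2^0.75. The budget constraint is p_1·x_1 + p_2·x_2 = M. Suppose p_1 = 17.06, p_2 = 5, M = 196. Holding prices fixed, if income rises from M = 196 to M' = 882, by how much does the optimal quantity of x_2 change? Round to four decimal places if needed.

Δx_2* = 102.9

Demand: x_1*(p_1,p_2,M) = 0.25·M/p_1 and x_2* = 0.75·M/p_2.
At p_1=17.06, p_2=5, M=196: x_2* = 0.75·196/5 = 29.4.
At M' = 882: x_2* = 132.3. Change: 132.3 − 29.4 = 102.9.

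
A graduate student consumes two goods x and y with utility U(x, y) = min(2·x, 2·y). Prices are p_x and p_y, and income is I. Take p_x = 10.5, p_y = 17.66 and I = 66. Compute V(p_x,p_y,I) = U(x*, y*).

V = 4.6875

With perfect complements, no substitution: consume in ratio x:y = 2:2.
Budget: p_x·x + p_y·x = I, so (2·p_x + 2·p_y)·x = 2·I.
Demand: x*(p_x,p_y,I) = 2·I/(2·p_x + 2·p_y), y* = 2·I/(2·p_x + 2·p_y).
Here 2·10.5 + 2·17.66 = 56.32, giving x* = 2.3438 and y* = 2.3438.
Utility at the optimum: U(2.3438, 2.3438) = 4.6875.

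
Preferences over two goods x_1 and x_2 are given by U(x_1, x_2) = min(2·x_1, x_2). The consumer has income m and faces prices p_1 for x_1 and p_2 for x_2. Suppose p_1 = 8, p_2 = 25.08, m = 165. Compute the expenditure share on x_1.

share on x_1 = 0.1376

Here 8 + 2·25.08 = 58.16, giving x_1* = 2.837 and x_2* = 5.674.
Expenditure on x_1: 8·2.837 = 22.696; share = 0.1376.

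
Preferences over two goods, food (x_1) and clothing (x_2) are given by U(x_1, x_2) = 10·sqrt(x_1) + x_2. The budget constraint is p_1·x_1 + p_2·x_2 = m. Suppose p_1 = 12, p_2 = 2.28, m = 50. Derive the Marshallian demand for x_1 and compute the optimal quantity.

x_1* = 0.9025

MU_x_1 = 5/√x_1, MU_x_2 = 1. Tangency: 5/√x_1 = p_1/p_2.
Thus x_1* = (5·p_2/p_1)² — independent of m — with the rest of income spent on x_2.
Plugging in: x_1* = (5·2.28/12)² = 0.9025.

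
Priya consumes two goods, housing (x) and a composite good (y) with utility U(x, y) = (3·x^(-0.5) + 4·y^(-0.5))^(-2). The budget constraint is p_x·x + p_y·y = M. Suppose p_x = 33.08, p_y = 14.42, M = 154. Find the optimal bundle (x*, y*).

MU_x ∝ 3·x^(-1.5), MU_y ∝ 4·y^(-1.5), so MRS = (3/4)·(y/x)^(1.5) = p_x/p_y.
Solve for the ratio: y/x = [(4/3)·p_x/p_y]^(2/3).
With the ratio pinned down, the budget gives x* = M/(p_x + p_y·(y/x)) and y* = (y/x)·x*.
Numerically y/x = 2.107136, so x* = 154/(33.08 + 14.42·2.107136) = 2.4265 and y* = 2.107136·2.4265 = 5.113.

x* = 2.4265, y* = 5.113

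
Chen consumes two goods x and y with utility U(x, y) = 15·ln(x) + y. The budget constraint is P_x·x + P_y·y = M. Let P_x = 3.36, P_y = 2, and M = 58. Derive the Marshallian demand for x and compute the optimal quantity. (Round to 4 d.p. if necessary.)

x* = 8.9286

At the given prices: x* = 15·2/3.36 = 8.9286.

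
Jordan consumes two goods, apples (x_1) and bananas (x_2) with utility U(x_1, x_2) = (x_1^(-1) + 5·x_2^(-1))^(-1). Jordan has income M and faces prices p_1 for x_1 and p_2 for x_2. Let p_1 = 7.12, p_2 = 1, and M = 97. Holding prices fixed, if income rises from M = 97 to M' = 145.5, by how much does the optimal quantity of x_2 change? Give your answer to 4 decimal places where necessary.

Numerically x_2/x_1 = 5.966574, so x_1* = 97/(7.12 + 1·5.966574) = 7.4122 and x_2* = 5.966574·7.4122 = 44.2253.
At M' = 145.5: x_2* = 66.3379. Change: 66.3379 − 44.2253 = 22.1126.

Δx_2* = 22.1126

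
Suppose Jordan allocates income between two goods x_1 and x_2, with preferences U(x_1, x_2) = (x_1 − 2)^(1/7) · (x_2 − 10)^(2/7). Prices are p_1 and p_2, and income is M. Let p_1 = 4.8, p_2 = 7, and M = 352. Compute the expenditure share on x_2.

MRS = (1/2)·(x_2−10)/(x_1−2). Tangency with p_1/p_2 gives x_2−10 = 2·(p_1/p_2)·(x_1−2).
After buying the subsistence bundle (2, 10), a share 1/3 of the remaining income goes to x_1: x_1* = 2 + 1/3·(M − 2p_1 − 10p_2)/p_1.
Discretionary income = 352 − 2·4.8 − 10·7 = 272.4; x_1* = 2 + 1/3·272.4/4.8 = 20.9167; x_2* = 10 + 2/3·272.4/7 = 35.9429.
Expenditure on x_2: 7·35.9429 = 251.6; share = 0.7148.

share on x_2 = 0.7148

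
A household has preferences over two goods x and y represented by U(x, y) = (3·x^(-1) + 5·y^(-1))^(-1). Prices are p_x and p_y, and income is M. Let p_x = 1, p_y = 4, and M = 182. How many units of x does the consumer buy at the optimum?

x* = 50.8098

With the ratio pinned down, the budget gives x* = M/(p_x + p_y·(y/x)) and y* = (y/x)·x*.
Numerically y/x = 0.645497, so x* = 182/(1 + 4·0.645497) = 50.8098.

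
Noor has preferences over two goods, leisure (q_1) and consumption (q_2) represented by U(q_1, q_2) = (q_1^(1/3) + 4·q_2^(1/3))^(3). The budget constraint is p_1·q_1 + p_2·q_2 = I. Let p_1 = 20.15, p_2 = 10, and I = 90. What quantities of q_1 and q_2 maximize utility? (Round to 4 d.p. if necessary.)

MRS = MU_q_1/MU_q_2 = (1/4)·(q_2/q_1)^(2/3). Set equal to p_1/p_2.
Hence q_2/q_1 = (4·p_1/p_2)^(1/(2/3)), i.e. raised to the 1.5 power.
With the ratio pinned down, the budget gives q_1* = I/(p_1 + p_2·(q_2/q_1)) and q_2* = (q_2/q_1)·q_1*.
Numerically q_2/q_1 = 22.882452, so q_1* = 90/(20.15 + 10·22.882452) = 0.3615 and q_2* = 22.882452·0.3615 = 8.2716.

q_1* = 0.3615, q_2* = 8.2716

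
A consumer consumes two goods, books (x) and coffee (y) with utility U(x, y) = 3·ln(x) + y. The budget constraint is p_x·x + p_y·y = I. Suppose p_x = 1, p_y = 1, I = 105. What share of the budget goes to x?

Set MRS = p_x/p_y: (3/x)/1 = p_x/p_y.
So x*(p_x,p_y) = 3·p_y/p_x, independent of income; and y* = (I − 3·p_y)/p_y.
At the given prices: x* = 3·1/1 = 3, and y* = 102.
Expenditure on x: 1·3 = 3; share = 0.0286.

share on x = 0.0286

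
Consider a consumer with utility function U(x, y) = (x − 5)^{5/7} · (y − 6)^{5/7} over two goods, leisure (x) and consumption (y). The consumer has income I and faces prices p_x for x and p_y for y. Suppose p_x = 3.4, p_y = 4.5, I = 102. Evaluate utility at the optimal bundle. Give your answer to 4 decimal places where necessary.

V = 17.4957

Let x' = x−5, y' = y−6. MRS = y'/x' = p_x/p_y.
After buying the subsistence bundle (5, 6), a share 0.5 of the remaining income goes to x: x* = 5 + 0.5·(I − 5p_x − 6p_y)/p_x.
Discretionary income = 102 − 5·3.4 − 6·4.5 = 58; x* = 5 + 0.5·58/3.4 = 13.5294; y* = 6 + 0.5·58/4.5 = 12.4444.
Utility at the optimum: U(13.5294, 12.4444) = 17.4957.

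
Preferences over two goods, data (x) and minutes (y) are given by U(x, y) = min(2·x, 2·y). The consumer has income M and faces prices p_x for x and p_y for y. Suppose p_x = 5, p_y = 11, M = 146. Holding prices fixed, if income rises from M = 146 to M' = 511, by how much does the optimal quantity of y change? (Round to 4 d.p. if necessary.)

With perfect complements, no substitution: consume in ratio x:y = 2:2.
Budget: p_x·x + p_y·x = M, so (2·p_x + 2·p_y)·x = 2·M.
Demand: x*(p_x,p_y,M) = 2·M/(2·p_x + 2·p_y), y* = 2·M/(2·p_x + 2·p_y).
Here 2·5 + 2·11 = 32, giving y* = 9.125.
At M' = 511: y* = 31.9375. Change: 31.9375 − 9.125 = 22.8125.

Δy* = 22.8125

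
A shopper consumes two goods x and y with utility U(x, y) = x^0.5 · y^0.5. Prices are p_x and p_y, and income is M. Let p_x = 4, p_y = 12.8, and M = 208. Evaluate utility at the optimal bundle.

Demand: x*(p_x,p_y,M) = 0.5·M/p_x and y* = 0.5·M/p_y.
At p_x=4, p_y=12.8, M=208: x* = 0.5·208/4 = 26, y* = 8.125.
Utility at the optimum: U(26, 8.125) = 14.5344.

V = 14.5344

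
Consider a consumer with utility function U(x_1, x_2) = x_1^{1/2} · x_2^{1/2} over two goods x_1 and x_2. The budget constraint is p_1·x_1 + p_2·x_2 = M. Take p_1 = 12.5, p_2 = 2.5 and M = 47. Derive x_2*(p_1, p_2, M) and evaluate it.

The MRS is x_2/x_1. Set MRS = p_1/p_2.
Rearranging, p_2·x_2 = p_1·x_1. Substituting into the budget gives p_1·x_1·(1 + 1) = M.
Demand: x_1*(p_1,p_2,M) = 0.5·M/p_1 and x_2* = 0.5·M/p_2.
At p_1=12.5, p_2=2.5, M=47: x_2* = 0.5·47/2.5 = 9.4.

x_2* = 9.4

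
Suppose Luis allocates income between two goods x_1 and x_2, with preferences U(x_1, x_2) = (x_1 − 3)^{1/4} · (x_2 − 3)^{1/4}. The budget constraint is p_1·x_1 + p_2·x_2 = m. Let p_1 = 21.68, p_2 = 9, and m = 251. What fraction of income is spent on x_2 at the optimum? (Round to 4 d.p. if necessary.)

share on x_2 = 0.4242

Substituting into the budget: x_1* = 3 + 0.5·(m − 3·p_1 − 3·p_2)/p_1, and x_2* = 3 + 0.5·(…)/p_2.
Discretionary income = 251 − 3·21.68 − 3·9 = 158.96; x_1* = 3 + 0.5·158.96/21.68 = 6.6661; x_2* = 3 + 0.5·158.96/9 = 11.8311.
Expenditure on x_2: 9·11.8311 = 106.48; share = 0.4242.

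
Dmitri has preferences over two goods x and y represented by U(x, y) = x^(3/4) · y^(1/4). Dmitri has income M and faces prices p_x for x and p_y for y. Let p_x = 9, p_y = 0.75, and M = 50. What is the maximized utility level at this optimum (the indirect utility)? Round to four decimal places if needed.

The MRS is 3·y/x. Set MRS = p_x/p_y.
Rearranging, p_y·y = (1/3)·p_x·x. Substituting into the budget gives p_x·x·(1 + (1/3)) = M.
Demand: x*(p_x,p_y,M) = 0.75·M/p_x and y* = 0.25·M/p_y.
At p_x=9, p_y=0.75, M=50: x* = 0.75·50/9 = 4.1667, y* = 16.6667.
Utility at the optimum: U(4.1667, 16.6667) = 5.8926.

V = 5.8926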